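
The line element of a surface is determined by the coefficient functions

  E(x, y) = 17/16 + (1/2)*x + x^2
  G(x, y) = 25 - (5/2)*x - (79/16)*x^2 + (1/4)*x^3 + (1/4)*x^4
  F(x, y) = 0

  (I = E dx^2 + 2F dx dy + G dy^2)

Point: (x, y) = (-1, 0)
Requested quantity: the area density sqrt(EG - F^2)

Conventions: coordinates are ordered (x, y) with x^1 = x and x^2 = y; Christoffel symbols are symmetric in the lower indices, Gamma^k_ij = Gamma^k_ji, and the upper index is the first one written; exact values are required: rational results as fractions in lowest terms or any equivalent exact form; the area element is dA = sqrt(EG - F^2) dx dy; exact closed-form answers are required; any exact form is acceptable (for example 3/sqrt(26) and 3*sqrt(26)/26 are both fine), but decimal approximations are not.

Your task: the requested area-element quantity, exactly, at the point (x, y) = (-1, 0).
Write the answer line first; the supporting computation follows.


Answer: sqrt(EG - F^2) = 95/16

E = 25/16, F = 0, G = 361/16; EG - F^2 = 9025/256


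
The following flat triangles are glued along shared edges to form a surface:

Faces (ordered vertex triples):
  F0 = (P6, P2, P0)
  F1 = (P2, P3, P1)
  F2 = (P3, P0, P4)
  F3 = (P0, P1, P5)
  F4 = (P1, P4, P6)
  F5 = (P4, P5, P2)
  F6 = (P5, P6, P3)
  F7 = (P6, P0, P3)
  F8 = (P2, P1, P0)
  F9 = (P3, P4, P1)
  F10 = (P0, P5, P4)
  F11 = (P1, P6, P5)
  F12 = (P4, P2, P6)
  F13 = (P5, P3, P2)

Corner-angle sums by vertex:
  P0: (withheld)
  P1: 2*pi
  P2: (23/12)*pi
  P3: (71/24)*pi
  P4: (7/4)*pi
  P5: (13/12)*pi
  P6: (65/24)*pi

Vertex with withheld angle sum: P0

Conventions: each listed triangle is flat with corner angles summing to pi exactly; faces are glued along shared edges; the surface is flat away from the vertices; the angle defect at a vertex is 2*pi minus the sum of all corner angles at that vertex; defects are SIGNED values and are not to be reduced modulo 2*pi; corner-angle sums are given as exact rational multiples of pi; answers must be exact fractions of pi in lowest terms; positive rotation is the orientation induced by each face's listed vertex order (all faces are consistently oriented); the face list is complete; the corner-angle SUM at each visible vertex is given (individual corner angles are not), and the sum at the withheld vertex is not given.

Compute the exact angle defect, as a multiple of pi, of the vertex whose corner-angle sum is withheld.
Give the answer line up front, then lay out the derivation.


Answer: defect(P0) = (5/12)*pi

V = 7, E = 21, F = 14; chi = V - E + F = 0
Gauss-Bonnet: total defect = 2*pi*chi = 0; visible defects sum to (-5/12)*pi


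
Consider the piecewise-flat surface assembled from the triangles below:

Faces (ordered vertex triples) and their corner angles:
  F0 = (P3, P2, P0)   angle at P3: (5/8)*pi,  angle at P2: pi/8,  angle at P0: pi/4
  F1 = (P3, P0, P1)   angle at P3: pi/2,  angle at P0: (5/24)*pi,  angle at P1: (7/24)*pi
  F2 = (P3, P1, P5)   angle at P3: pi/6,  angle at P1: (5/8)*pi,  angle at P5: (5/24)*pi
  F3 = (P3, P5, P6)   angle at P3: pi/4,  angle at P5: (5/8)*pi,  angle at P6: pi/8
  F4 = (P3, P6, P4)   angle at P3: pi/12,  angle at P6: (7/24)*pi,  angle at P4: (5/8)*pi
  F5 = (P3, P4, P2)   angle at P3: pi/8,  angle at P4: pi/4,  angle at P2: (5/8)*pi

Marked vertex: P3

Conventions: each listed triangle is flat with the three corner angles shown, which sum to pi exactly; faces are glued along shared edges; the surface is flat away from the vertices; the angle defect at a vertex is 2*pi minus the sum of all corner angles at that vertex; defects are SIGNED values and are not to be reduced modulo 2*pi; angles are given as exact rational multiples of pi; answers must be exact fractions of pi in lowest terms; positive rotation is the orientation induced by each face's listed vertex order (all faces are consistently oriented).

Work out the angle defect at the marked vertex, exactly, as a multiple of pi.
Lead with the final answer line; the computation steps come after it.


Answer: defect(P3) = pi/4

Sum of corner angles at P3: (7/4)*pi
defect = 2*pi - (7/4)*pi


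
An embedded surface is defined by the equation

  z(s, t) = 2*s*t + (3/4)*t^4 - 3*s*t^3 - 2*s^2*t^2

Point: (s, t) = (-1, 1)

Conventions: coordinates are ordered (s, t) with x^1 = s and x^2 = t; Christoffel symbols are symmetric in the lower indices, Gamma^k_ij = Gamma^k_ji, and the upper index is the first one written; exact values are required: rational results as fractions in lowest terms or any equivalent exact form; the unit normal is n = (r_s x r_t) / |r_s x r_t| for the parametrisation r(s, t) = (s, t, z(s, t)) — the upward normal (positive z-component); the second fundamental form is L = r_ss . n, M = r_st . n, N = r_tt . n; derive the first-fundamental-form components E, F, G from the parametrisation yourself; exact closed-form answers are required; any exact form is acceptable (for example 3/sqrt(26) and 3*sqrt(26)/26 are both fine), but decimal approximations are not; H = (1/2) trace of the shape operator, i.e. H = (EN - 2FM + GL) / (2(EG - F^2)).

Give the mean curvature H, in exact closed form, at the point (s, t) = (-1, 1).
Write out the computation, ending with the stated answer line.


z_s = 3, z_t = 6, z_ss = -4, z_st = 1, z_tt = 23
E = 10, F = 18, G = 37; answer radicand W^2 = 46
unnormalised second-form numerators: l = -4, m = 1, n = 23; L = l/sqrt(46), and similarly M = m/sqrt(W^2), N = n/sqrt(W^2)
H = (E*n - 2*F*m + G*l) / (2*(EG - F^2)*sqrt(W^2)); E*n - 2*F*m + G*l = 46, EG - F^2 = 46, so H = (1/2)/sqrt(46)

Answer: H = sqrt(46)/92


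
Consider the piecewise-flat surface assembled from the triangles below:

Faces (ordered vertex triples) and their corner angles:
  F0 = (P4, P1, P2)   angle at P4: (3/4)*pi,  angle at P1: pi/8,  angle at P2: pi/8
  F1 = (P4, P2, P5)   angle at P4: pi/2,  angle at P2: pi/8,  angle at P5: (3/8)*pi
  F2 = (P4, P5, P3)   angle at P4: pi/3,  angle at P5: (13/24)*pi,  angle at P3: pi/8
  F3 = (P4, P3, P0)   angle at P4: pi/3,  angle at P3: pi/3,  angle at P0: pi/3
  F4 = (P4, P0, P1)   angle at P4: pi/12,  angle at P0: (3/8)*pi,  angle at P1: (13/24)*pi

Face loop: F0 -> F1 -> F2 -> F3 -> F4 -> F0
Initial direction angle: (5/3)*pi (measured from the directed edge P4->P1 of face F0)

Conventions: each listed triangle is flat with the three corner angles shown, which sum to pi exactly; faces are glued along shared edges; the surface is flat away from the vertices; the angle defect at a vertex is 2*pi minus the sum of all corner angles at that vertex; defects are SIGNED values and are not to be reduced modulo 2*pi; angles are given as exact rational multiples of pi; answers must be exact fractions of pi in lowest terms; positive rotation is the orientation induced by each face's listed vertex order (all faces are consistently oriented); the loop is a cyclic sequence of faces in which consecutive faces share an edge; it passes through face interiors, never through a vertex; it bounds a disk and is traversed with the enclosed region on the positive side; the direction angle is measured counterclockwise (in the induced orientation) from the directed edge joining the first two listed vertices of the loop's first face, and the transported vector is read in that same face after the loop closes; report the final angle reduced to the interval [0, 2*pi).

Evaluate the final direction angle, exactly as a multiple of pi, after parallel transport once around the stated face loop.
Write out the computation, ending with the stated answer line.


enclosed vertex P4: corner angles sum to 2*pi, defect = 2*pi - 2*pi = 0
summing the enclosed defects onto the initial angle, mod 2*pi in the induced orientation:
final angle = (5/3)*pi + 0 = (5/3)*pi (mod 2*pi)

Answer: final direction angle = (5/3)*pi


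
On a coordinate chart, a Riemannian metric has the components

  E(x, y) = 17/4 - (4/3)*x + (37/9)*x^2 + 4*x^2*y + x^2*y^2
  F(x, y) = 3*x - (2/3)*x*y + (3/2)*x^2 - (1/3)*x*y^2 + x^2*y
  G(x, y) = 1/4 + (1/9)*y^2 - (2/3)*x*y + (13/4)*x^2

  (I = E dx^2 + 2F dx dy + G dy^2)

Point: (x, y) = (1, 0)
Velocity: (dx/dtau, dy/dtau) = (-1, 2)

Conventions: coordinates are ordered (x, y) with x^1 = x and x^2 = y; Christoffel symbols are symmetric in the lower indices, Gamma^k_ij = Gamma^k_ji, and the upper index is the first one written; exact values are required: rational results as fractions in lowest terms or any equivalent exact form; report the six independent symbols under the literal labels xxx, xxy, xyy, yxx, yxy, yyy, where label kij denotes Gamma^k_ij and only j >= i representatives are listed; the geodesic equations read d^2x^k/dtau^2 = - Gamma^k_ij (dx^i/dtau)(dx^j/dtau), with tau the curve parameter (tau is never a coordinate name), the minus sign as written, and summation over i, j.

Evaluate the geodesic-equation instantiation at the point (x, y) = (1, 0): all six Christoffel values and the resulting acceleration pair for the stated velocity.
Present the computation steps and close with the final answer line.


E = 253/36, F = 9/2, G = 7/2 at the point
E_x = 62/9, E_y = 4, F_x = 6, F_y = 1/3, G_x = 13/2, G_y = -2/3
EG - F^2 = 313/72;  g^inv = (72/313) * [[7/2, -9/2], [-9/2, 253/36]]
first-kind symbols [ij,l] = (1/2)(d_i g_jl + d_j g_il - d_l g_ij): [xx,x] = E_x/2 = 31/9, [xx,y] = F_x - E_y/2 = 4, [xy,x] = E_y/2 = 2, [xy,y] = G_x/2 = 13/4, [yy,x] = F_y - G_x/2 = -35/12, [yy,y] = G_y/2 = -1/3
Gamma^x_ij = (G*[ij,x] - F*[ij,y])/(EG - F^2), Gamma^y_ij = (E*[ij,y] - F*[ij,x])/(EG - F^2)
Gamma_xxx = -428/313, Gamma_xxy = -549/313, Gamma_xyy = -627/313, Gamma_yxx = 908/313, Gamma_yxy = 1993/626, Gamma_yyy = 2329/939
d^2x/dtau^2 = -(Gamma_xxx*(-1)^2 + 2*Gamma_xxy*(-1)*(2) + Gamma_xyy*(2)^2) = 740/313
d^2y/dtau^2 = -(Gamma_yxx*(-1)^2 + 2*Gamma_yxy*(-1)*(2) + Gamma_yyy*(2)^2) = -82/939

Answer: Gamma_xxx = -428/313, Gamma_xxy = -549/313, Gamma_xyy = -627/313, Gamma_yxx = 908/313, Gamma_yxy = 1993/626, Gamma_yyy = 2329/939; accelerations (d^2x/dtau^2, d^2y/dtau^2) = (740/313, -82/939)


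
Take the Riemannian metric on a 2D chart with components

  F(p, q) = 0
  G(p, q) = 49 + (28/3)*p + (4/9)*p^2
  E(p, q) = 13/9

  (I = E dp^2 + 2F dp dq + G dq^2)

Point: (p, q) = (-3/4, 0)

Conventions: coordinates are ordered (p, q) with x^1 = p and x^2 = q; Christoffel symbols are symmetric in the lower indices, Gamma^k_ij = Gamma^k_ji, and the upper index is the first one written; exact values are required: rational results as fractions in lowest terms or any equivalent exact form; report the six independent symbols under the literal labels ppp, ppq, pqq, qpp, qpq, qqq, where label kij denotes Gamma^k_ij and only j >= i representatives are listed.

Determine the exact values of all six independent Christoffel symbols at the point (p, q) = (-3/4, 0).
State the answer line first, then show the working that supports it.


Answer: Gamma_ppp = 0, Gamma_ppq = 0, Gamma_pqq = -3, Gamma_qpp = 0, Gamma_qpq = 4/39, Gamma_qqq = 0

E = 13/9, F = 0, G = 169/4 at the point
E_p = 0, E_q = 0, F_p = 0, F_q = 0, G_p = 26/3, G_q = 0
EG - F^2 = 2197/36;  g^inv = (36/2197) * [[169/4, 0], [0, 13/9]]
first-kind symbols [ij,l] = (1/2)(d_i g_jl + d_j g_il - d_l g_ij): [pp,p] = E_p/2 = 0, [pp,q] = F_p - E_q/2 = 0, [pq,p] = E_q/2 = 0, [pq,q] = G_p/2 = 13/3, [qq,p] = F_q - G_p/2 = -13/3, [qq,q] = G_q/2 = 0
Gamma^p_ij = (G*[ij,p] - F*[ij,q])/(EG - F^2), Gamma^q_ij = (E*[ij,q] - F*[ij,p])/(EG - F^2)


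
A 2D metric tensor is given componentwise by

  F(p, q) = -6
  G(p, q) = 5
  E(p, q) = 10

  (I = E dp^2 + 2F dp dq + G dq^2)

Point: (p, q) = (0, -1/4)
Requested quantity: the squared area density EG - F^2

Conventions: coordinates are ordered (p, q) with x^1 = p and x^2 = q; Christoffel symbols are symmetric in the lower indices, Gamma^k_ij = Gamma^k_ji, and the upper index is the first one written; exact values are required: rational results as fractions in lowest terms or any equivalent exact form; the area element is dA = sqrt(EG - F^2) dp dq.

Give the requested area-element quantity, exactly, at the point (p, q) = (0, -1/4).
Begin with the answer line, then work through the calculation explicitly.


Answer: EG - F^2 = 14

E = 10, F = -6, G = 5; EG - F^2 = 14


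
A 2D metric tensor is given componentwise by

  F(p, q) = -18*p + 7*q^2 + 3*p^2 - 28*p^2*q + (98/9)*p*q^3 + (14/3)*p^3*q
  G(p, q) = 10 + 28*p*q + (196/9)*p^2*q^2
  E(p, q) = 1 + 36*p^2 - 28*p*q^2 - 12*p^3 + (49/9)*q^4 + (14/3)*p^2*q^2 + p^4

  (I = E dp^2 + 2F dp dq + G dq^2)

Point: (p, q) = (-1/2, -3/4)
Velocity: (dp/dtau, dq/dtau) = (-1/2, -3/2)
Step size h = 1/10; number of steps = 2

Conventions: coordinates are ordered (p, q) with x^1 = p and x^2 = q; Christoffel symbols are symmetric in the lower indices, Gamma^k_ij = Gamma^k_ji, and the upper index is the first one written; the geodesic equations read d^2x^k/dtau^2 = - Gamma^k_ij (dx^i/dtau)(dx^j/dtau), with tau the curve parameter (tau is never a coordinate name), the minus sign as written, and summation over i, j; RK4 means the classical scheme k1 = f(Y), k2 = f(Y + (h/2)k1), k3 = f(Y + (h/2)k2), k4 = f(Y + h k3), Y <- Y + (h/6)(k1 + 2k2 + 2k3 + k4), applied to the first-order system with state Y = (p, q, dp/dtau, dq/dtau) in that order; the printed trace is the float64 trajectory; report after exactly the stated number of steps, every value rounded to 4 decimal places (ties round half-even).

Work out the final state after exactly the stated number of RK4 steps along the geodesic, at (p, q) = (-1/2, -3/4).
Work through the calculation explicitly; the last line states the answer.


f(Y) = (dp/dtau, dq/dtau, -Gamma^p_ij Y'^i Y'^j, -Gamma^q_ij Y'^i Y'^j) with the Gammas evaluated at the stage position; h = 0.100000; intermediate values shown to 6 dp
step 0: p = -0.5000, q = -0.7500, dp/dtau = -0.5000, dq/dtau = -1.5000
step 1:
  k1: at (p, q) = (-0.500000, -0.750000), (dp/dtau, dq/dtau) = (-0.500000, -1.500000); Gamma_ppp = -0.719655, Gamma_ppq = -0.359827, Gamma_pqq = -0.239885, Gamma_qpp = -0.749230, Gamma_qpq = -0.374615, Gamma_qqq = -0.249743; k1 = (-0.500000, -1.500000, 1.259396, 1.311152)
  k2: at (p, q) = (-0.525000, -0.825000), (dp/dtau, dq/dtau) = (-0.437030, -1.434442); Gamma_ppp = -0.688345, Gamma_ppq = -0.375905, Gamma_pqq = -0.239212, Gamma_qpp = -0.689374, Gamma_qpq = -0.376467, Gamma_qqq = -0.239570; k2 = (-0.437030, -1.434442, 1.094984, 1.096622)
  k3: at (p, q) = (-0.521852, -0.821722), (dp/dtau, dq/dtau) = (-0.445251, -1.445169); Gamma_ppp = -0.690340, Gamma_ppq = -0.375832, Gamma_pqq = -0.238680, Gamma_qpp = -0.693415, Gamma_qpq = -0.377506, Gamma_qqq = -0.239743; k3 = (-0.445251, -1.445169, 1.119013, 1.123997)
  k4: at (p, q) = (-0.544525, -0.894517), (dp/dtau, dq/dtau) = (-0.388099, -1.387600); Gamma_ppp = -0.660377, Gamma_ppq = -0.388865, Gamma_pqq = -0.236716, Gamma_qpp = -0.641209, Gamma_qpq = -0.377578, Gamma_qqq = -0.229846; k4 = (-0.388099, -1.387600, 0.974076, 0.945804)
  Y <- Y + (h/6)(k1 + 2k2 + 2k3 + k4): p = -0.5442, q = -0.8941, dp/dtau = -0.3890, dq/dtau = -1.3884
step 2:
  k1: at (p, q) = (-0.544211, -0.894114), (dp/dtau, dq/dtau) = (-0.388976, -1.388363); Gamma_ppp = -0.660603, Gamma_ppq = -0.388857, Gamma_pqq = -0.236682, Gamma_qpp = -0.641606, Gamma_qpq = -0.377675, Gamma_qqq = -0.229876; k1 = (-0.388976, -1.388363, 0.976164, 0.948093)
  k2: at (p, q) = (-0.563660, -0.963532), (dp/dtau, dq/dtau) = (-0.340167, -1.340959); Gamma_ppp = -0.633079, Gamma_ppq = -0.399397, Gamma_pqq = -0.233645, Gamma_qpp = -0.597309, Gamma_qpq = -0.376830, Gamma_qqq = -0.220443; k2 = (-0.340167, -1.340959, 0.857759, 0.809294)
  k3: at (p, q) = (-0.561219, -0.961162), (dp/dtau, dq/dtau) = (-0.346088, -1.347899); Gamma_ppp = -0.634600, Gamma_ppq = -0.399645, Gamma_pqq = -0.233352, Gamma_qpp = -0.599751, Gamma_qpq = -0.377699, Gamma_qqq = -0.220537; k3 = (-0.346088, -1.347899, 0.872832, 0.824901)
  k4: at (p, q) = (-0.578820, -1.028904), (dp/dtau, dq/dtau) = (-0.301692, -1.305873); Gamma_ppp = -0.608778, Gamma_ppq = -0.408386, Gamma_pqq = -0.229741, Gamma_qpp = -0.560402, Gamma_qpq = -0.375934, Gamma_qqq = -0.211485; k4 = (-0.301692, -1.305873, 0.768974, 0.707868)
  Y <- Y + (h/6)(k1 + 2k2 + 2k3 + k4): p = -0.5786, q = -1.0286, dp/dtau = -0.3022, dq/dtau = -1.3063

Answer: p = -0.5786, q = -1.0286, dp/dtau = -0.3022, dq/dtau = -1.3063


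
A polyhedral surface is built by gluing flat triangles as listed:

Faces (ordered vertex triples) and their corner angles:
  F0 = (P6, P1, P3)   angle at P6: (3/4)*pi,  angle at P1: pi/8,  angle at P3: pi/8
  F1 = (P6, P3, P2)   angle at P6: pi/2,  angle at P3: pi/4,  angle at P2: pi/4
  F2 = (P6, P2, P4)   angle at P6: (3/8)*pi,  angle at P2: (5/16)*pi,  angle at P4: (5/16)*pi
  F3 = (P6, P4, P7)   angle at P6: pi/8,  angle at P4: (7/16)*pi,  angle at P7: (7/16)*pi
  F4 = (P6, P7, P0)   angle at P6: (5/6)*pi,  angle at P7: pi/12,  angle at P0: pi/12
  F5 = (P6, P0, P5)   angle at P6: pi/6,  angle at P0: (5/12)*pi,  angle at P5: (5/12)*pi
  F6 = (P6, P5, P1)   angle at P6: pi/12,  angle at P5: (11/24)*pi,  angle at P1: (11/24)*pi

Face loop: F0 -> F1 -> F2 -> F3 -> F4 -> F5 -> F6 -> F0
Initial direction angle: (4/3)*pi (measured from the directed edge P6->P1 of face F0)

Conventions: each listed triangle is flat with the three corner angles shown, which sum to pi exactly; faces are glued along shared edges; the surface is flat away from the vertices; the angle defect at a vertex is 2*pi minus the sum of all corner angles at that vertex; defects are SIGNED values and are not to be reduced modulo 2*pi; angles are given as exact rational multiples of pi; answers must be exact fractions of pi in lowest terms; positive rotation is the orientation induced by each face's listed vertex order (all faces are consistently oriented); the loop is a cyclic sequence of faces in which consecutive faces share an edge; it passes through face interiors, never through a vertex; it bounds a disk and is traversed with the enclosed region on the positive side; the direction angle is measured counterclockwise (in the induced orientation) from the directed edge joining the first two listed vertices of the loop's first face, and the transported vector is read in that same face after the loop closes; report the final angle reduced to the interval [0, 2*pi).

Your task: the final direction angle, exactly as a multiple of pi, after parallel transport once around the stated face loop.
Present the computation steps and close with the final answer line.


enclosed vertex P6: corner angles sum to (17/6)*pi, defect = 2*pi - (17/6)*pi = (-5/6)*pi
by Gauss-Bonnet the loop rotates the vector by the enclosed defect sum (positive orientation, mod 2*pi)
final angle = (4/3)*pi - (5/6)*pi = pi/2 (mod 2*pi)

Answer: final direction angle = pi/2


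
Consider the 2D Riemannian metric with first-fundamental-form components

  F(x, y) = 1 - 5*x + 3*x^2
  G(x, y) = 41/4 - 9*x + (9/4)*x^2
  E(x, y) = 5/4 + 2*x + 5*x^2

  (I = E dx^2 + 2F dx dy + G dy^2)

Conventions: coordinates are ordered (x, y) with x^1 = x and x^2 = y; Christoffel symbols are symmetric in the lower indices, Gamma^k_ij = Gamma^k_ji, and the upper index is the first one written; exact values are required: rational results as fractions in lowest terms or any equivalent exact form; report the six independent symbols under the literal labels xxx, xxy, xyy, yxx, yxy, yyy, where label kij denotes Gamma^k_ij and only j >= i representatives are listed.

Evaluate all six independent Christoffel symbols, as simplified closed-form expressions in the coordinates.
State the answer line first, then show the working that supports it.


Answer: Gamma_xxx = (-108*x^3 + 36*x^2 + 180*x + 244)/(36*x^4 - 168*x^3 + 81*x^2 + 308*x + 189), Gamma_xxy = (-108*x^3 + 396*x^2 - 396*x + 72)/(36*x^4 - 168*x^3 + 81*x^2 + 308*x + 189), Gamma_xyy = (-81*x^3 + 486*x^2 - 1017*x + 738)/(36*x^4 - 168*x^3 + 81*x^2 + 308*x + 189), Gamma_yxx = (240*x^3 + 144*x^2 - 40*x - 116)/(36*x^4 - 168*x^3 + 81*x^2 + 308*x + 189), Gamma_yxy = (180*x^3 - 288*x^2 - 99*x - 90)/(36*x^4 - 168*x^3 + 81*x^2 + 308*x + 189), Gamma_yyy = (108*x^3 - 396*x^2 + 396*x - 72)/(36*x^4 - 168*x^3 + 81*x^2 + 308*x + 189)

E = 5/4 + 2*x + 5*x^2; F = 1 - 5*x + 3*x^2; G = 41/4 - 9*x + (9/4)*x^2
Gamma^k_ij = (1/2) g^{kl} (d_i g_jl + d_j g_il - d_l g_ij), with g^inv = (1/(EG-F^2)) [[G, -F], [-F, E]]
first partials: E_x = 2 + 10*x, E_y = 0, F_x = -5 + 6*x, F_y = 0, G_x = -9 + (9/2)*x, G_y = 0
D = EG - F^2 = 189/16 + (77/4)*x + (81/16)*x^2 - (21/2)*x^3 + (9/4)*x^4
expanded: Gamma^x_xx = (G E_x - 2F F_x + F E_y)/(2D), Gamma^x_xy = (G E_y - F G_x)/(2D), Gamma^x_yy = (2G F_y - G G_x - F G_y)/(2D), Gamma^y_xx = (2E F_x - E E_y - F E_x)/(2D), Gamma^y_xy = (E G_x - F E_y)/(2D), Gamma^y_yy = (E G_y - 2F F_y + F G_x)/(2D); substitute and cancel common factors


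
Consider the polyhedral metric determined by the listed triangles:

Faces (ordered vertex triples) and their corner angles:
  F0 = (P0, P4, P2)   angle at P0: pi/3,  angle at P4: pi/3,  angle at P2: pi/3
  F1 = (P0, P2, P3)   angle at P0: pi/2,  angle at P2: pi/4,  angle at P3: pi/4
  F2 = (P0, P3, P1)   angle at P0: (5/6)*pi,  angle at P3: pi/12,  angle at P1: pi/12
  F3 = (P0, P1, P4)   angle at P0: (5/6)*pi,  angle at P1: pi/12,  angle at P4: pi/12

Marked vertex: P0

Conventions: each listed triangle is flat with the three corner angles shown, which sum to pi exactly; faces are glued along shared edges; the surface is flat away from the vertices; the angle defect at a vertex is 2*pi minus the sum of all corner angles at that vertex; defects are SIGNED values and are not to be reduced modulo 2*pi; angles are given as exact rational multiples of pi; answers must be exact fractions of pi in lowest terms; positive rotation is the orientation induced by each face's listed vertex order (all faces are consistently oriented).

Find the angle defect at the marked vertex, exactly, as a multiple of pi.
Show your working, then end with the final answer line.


Sum of corner angles at P0: (5/2)*pi
defect = 2*pi - (5/2)*pi

Answer: defect(P0) = -pi/2


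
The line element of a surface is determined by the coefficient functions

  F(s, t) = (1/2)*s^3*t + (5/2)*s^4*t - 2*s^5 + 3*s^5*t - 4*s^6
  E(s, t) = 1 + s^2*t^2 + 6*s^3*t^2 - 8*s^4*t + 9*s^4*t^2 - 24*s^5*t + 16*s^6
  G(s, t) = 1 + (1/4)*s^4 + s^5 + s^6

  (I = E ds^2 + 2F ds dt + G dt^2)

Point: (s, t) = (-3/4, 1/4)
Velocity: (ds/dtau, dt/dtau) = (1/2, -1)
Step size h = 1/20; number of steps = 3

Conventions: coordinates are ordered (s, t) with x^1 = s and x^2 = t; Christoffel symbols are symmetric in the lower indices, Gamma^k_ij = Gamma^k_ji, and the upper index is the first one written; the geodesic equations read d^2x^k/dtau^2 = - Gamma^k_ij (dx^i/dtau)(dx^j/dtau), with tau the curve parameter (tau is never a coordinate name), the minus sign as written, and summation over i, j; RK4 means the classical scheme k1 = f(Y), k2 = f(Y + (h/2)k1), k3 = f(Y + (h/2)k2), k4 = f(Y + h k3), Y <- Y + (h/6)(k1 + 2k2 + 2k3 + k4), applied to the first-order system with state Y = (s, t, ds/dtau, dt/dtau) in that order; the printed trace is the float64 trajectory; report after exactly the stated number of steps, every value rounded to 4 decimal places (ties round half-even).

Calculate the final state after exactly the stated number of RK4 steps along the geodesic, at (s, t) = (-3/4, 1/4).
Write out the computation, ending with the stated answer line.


f(Y) = (ds/dtau, dt/dtau, -Gamma^s_ij Y'^i Y'^j, -Gamma^t_ij Y'^i Y'^j) with the Gammas evaluated at the stage position; h = 0.050000; intermediate values shown to 6 dp
step 0: s = -0.7500, t = 0.2500, ds/dtau = 0.5000, dt/dtau = -1.0000
step 1:
  k1: at (s, t) = (-0.750000, 0.250000), (ds/dtau, dt/dtau) = (0.500000, -1.000000); Gamma_sss = -3.109085, Gamma_sst = 0.382265, Gamma_stt = 0.000000, Gamma_tss = 0.227494, Gamma_tst = -0.027971, Gamma_ttt = 0.000000; k1 = (0.500000, -1.000000, 1.159536, -0.084844)
  k2: at (s, t) = (-0.737500, 0.225000), (ds/dtau, dt/dtau) = (0.528988, -1.002121); Gamma_sss = -3.080728, Gamma_sst = 0.377505, Gamma_stt = 0.000000, Gamma_tss = 0.220389, Gamma_tst = -0.027006, Gamma_ttt = 0.000000; k2 = (0.528988, -1.002121, 1.262315, -0.090303)
  k3: at (s, t) = (-0.736775, 0.224947), (ds/dtau, dt/dtau) = (0.531558, -1.002258); Gamma_sss = -3.079709, Gamma_sst = 0.377056, Gamma_stt = 0.000000, Gamma_tss = 0.219861, Gamma_tst = -0.026918, Gamma_ttt = 0.000000; k3 = (0.531558, -1.002258, 1.271943, -0.090804)
  k4: at (s, t) = (-0.723422, 0.199887), (ds/dtau, dt/dtau) = (0.563597, -1.004540); Gamma_sss = -3.039698, Gamma_sst = 0.370390, Gamma_stt = 0.000000, Gamma_tss = 0.211106, Gamma_tst = -0.025723, Gamma_ttt = 0.000000; k4 = (0.563597, -1.004540, 1.384932, -0.096183)
  Y <- Y + (h/6)(k1 + 2k2 + 2k3 + k4): s = -0.7235, t = 0.1999, ds/dtau = 0.5634, dt/dtau = -1.0045
step 2:
  k1: at (s, t) = (-0.723461, 0.199889), (ds/dtau, dt/dtau) = (0.563442, -1.004527); Gamma_sss = -3.039778, Gamma_sst = 0.370418, Gamma_stt = 0.000000, Gamma_tss = 0.211136, Gamma_tst = -0.025728, Gamma_ttt = 0.000000; k1 = (0.563442, -1.004527, 1.384334, -0.096153)
  k2: at (s, t) = (-0.709375, 0.174776), (ds/dtau, dt/dtau) = (0.598050, -1.006931); Gamma_sss = -2.986277, Gamma_sst = 0.361672, Gamma_stt = 0.000000, Gamma_tss = 0.200694, Gamma_tst = -0.024306, Gamma_ttt = 0.000000; k2 = (0.598050, -1.006931, 1.503677, -0.101055)
  k3: at (s, t) = (-0.708510, 0.174716), (ds/dtau, dt/dtau) = (0.601033, -1.007053); Gamma_sss = -2.983809, Gamma_sst = 0.360966, Gamma_stt = 0.000000, Gamma_tss = 0.199947, Gamma_tst = -0.024189, Gamma_ttt = 0.000000; k3 = (0.601033, -1.007053, 1.514841, -0.101510)
  k4: at (s, t) = (-0.693409, 0.149537), (ds/dtau, dt/dtau) = (0.639184, -1.009603); Gamma_sss = -2.912455, Gamma_sst = 0.349472, Gamma_stt = 0.000000, Gamma_tss = 0.187354, Gamma_tst = -0.022481, Gamma_ttt = 0.000000; k4 = (0.639184, -1.009603, 1.640944, -0.105559)
  Y <- Y + (h/6)(k1 + 2k2 + 2k3 + k4): s = -0.6935, t = 0.1495, ds/dtau = 0.6390, dt/dtau = -1.0096
step 3:
  k1: at (s, t) = (-0.693454, 0.149538), (ds/dtau, dt/dtau) = (0.638961, -1.009584); Gamma_sss = -2.912622, Gamma_sst = 0.349514, Gamma_stt = 0.000000, Gamma_tss = 0.187396, Gamma_tst = -0.022487, Gamma_ttt = 0.000000; k1 = (0.638961, -1.009584, 1.640071, -0.105521)
  k2: at (s, t) = (-0.677480, 0.124299), (ds/dtau, dt/dtau) = (0.679963, -1.012222); Gamma_sss = -2.821363, Gamma_sst = 0.335120, Gamma_stt = 0.000000, Gamma_tss = 0.172707, Gamma_tst = -0.020514, Gamma_ttt = 0.000000; k2 = (0.679963, -1.012222, 1.765763, -0.108089)
  k3: at (s, t) = (-0.676455, 0.124233), (ds/dtau, dt/dtau) = (0.683105, -1.012286); Gamma_sss = -2.816555, Gamma_sst = 0.334047, Gamma_stt = 0.000000, Gamma_tss = 0.171682, Gamma_tst = -0.020362, Gamma_ttt = 0.000000; k3 = (0.683105, -1.012286, 1.776281, -0.108272)
  k4: at (s, t) = (-0.659299, 0.098924), (ds/dtau, dt/dtau) = (0.727775, -1.014998); Gamma_sss = -2.699663, Gamma_sst = 0.315974, Gamma_stt = 0.000000, Gamma_tss = 0.154478, Gamma_tst = -0.018080, Gamma_ttt = 0.000000; k4 = (0.727775, -1.014998, 1.896707, -0.108532)
  Y <- Y + (h/6)(k1 + 2k2 + 2k3 + k4): s = -0.6593, t = 0.0989, ds/dtau = 0.7275, dt/dtau = -1.0150

Answer: s = -0.6593, t = 0.0989, ds/dtau = 0.7275, dt/dtau = -1.0150


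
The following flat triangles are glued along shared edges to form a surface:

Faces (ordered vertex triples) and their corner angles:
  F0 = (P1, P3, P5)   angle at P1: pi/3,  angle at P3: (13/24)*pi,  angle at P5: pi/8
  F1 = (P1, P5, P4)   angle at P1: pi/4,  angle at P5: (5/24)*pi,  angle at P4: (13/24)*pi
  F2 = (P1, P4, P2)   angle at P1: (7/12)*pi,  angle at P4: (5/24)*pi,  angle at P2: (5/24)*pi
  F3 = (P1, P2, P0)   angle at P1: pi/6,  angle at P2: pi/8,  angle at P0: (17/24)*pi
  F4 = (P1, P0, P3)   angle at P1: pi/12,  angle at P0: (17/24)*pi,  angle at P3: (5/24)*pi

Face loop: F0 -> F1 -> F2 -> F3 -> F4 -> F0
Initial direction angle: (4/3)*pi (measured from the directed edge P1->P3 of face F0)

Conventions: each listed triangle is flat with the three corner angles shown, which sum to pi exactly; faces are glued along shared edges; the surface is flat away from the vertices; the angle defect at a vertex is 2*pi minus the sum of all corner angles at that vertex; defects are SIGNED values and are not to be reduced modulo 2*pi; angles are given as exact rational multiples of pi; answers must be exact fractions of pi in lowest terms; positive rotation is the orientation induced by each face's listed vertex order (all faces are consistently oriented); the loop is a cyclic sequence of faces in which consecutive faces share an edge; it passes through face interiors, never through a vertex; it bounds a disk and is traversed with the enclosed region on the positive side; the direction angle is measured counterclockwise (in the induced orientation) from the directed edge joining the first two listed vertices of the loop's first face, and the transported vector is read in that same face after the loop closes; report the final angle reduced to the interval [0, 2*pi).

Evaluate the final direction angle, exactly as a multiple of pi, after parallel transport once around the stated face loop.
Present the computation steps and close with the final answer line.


enclosed vertex P1: corner angles sum to (17/12)*pi, defect = 2*pi - (17/12)*pi = (7/12)*pi
by Gauss-Bonnet the loop rotates the vector by the enclosed defect sum (positive orientation, mod 2*pi)
final angle = (4/3)*pi + (7/12)*pi = (23/12)*pi (mod 2*pi)

Answer: final direction angle = (23/12)*pi


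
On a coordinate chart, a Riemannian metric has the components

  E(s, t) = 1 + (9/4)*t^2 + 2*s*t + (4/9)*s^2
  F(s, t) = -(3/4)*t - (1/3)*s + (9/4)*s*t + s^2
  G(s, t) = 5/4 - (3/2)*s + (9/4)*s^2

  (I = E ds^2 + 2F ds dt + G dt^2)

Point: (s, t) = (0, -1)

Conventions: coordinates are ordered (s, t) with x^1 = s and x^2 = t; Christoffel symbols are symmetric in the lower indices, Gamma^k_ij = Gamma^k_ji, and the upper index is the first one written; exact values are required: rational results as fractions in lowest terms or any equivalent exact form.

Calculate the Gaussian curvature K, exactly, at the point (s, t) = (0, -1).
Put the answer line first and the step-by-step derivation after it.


Answer: K = -9/49

E = 13/4, F = 3/4, G = 5/4, EG - F^2 = 7/2 at the point
E_s = -2, E_t = -9/2, F_s = -31/12, F_t = -3/4, G_s = -3/2, G_t = 0
E_tt = 9/2, F_st = 9/4, G_ss = 9/2
Evaluate Brioschi's two determinant matrices M1, M2 and divide by (EG - F^2)^2.
M1 = [[-E_tt/2 + F_st - G_ss/2, E_s/2, F_s - E_t/2], [F_t - G_s/2, E, F], [G_t/2, F, G]] = [[-9/4, -1, -1/3], [0, 13/4, 3/4], [0, 3/4, 5/4]]; det M1 = -63/8
M2 = [[0, E_t/2, G_s/2], [E_t/2, E, F], [G_s/2, F, G]] = [[0, -9/4, -3/4], [-9/4, 13/4, 3/4], [-3/4, 3/4, 5/4]]; det M2 = -45/8
det M1 - det M2 = -9/4; K = -9/4 / (7/2)^2 = -9/49


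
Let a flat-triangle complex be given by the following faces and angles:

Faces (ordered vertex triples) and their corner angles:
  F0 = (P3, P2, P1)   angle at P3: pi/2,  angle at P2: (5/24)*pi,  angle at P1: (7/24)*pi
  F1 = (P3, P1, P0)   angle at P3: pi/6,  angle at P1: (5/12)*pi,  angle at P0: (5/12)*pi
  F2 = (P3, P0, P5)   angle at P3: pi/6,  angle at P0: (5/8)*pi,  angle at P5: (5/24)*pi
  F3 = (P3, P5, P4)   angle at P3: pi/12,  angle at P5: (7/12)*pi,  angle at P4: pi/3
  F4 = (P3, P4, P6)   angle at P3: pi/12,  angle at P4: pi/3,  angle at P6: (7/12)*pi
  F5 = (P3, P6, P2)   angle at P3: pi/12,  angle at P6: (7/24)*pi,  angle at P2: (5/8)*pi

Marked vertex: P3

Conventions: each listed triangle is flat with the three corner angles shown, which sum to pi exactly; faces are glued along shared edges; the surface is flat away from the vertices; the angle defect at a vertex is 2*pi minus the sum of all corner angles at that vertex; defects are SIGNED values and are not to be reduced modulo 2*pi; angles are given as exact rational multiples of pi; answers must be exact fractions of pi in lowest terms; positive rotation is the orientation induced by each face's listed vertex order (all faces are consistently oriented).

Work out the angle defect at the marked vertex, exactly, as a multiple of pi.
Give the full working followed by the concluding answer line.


Sum of corner angles at P3: (13/12)*pi
defect = 2*pi - (13/12)*pi

Answer: defect(P3) = (11/12)*pi


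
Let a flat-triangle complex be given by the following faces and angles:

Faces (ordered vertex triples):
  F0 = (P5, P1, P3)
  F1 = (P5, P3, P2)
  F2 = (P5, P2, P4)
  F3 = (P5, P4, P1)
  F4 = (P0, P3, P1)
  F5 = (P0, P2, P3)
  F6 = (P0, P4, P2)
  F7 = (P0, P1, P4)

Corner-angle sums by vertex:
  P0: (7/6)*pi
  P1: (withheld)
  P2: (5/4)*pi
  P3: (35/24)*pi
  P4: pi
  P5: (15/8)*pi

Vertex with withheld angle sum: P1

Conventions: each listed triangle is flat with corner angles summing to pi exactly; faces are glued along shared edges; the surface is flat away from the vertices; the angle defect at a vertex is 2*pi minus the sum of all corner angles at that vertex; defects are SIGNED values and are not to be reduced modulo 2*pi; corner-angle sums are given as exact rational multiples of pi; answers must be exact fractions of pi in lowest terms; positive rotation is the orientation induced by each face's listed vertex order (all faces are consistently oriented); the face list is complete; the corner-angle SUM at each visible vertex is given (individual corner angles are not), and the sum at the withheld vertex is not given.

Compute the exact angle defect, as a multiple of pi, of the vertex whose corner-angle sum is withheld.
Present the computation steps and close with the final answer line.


V = 6, E = 12, F = 8; chi = V - E + F = 2
Gauss-Bonnet: total defect = 2*pi*chi = 4*pi; visible defects sum to (13/4)*pi

Answer: defect(P1) = (3/4)*pi


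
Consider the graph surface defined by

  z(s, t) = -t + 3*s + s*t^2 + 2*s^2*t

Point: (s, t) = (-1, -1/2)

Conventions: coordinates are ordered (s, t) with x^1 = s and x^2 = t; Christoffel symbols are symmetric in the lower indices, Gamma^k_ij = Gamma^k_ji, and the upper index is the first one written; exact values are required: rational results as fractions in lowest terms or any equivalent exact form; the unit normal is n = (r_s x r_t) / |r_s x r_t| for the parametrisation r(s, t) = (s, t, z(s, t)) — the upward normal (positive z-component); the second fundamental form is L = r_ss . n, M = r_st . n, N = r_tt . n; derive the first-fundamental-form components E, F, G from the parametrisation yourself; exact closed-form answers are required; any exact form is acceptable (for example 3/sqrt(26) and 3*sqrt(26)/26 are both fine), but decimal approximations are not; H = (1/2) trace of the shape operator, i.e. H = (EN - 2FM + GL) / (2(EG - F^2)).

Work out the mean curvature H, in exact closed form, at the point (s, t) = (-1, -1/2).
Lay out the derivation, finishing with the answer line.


z_s = 21/4, z_t = 2, z_ss = -2, z_st = -5, z_tt = -2
E = 457/16, F = 21/2, G = 5; answer radicand W^2 = 521/16
unnormalised second-form numerators: l = -2, m = -5, n = -2; L = l/sqrt(521/16), and similarly M = m/sqrt(W^2), N = n/sqrt(W^2)
H = (E*n - 2*F*m + G*l) / (2*(EG - F^2)*sqrt(W^2)); E*n - 2*F*m + G*l = 303/8, EG - F^2 = 521/16, so H = (303/521)/sqrt(521/16)

Answer: H = 1212*sqrt(521)/271441


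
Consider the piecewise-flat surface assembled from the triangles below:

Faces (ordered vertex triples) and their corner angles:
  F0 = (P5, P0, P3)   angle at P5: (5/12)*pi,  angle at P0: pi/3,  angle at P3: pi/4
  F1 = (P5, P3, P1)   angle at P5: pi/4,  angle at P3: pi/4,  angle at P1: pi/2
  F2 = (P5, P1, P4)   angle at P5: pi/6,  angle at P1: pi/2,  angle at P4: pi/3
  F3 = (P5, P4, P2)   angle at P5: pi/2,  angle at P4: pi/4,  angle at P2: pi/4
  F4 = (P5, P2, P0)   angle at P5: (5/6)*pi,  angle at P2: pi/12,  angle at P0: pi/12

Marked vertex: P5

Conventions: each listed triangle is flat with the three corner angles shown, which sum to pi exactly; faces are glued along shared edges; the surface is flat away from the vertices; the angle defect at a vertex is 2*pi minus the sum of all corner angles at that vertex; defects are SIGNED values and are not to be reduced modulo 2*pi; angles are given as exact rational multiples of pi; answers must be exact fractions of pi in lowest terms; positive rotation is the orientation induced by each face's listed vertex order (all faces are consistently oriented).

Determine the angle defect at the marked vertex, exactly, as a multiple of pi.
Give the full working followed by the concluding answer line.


Sum of corner angles at P5: (13/6)*pi
defect = 2*pi - (13/6)*pi

Answer: defect(P5) = -pi/6


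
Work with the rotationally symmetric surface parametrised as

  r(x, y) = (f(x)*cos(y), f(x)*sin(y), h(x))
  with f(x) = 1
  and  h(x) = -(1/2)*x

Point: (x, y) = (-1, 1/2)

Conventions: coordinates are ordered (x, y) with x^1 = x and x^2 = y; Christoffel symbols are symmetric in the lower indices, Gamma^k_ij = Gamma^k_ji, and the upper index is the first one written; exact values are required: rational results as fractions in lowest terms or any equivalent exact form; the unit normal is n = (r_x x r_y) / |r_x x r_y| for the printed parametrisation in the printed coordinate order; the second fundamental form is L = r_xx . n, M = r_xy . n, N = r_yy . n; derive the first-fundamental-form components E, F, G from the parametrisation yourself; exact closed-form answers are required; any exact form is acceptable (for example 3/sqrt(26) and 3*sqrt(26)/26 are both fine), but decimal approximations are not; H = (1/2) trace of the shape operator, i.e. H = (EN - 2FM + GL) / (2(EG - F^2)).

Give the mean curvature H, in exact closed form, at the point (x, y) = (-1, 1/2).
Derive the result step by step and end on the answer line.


f = 1, f' = 0, f'' = 0, h' = -1/2, h'' = 0
E = 1/4, F = 0, G = 1; answer radicand W^2 = 1/4
unnormalised second-form numerators: l = 0, m = 0, n = -1/2; L = l/sqrt(1/4), and similarly M = m/sqrt(W^2), N = n/sqrt(W^2)
H = (E*n - 2*F*m + G*l) / (2*(EG - F^2)*sqrt(W^2)); E*n - 2*F*m + G*l = -1/8, EG - F^2 = 1/4, so H = (-1/4)/sqrt(1/4)

Answer: H = -1/2


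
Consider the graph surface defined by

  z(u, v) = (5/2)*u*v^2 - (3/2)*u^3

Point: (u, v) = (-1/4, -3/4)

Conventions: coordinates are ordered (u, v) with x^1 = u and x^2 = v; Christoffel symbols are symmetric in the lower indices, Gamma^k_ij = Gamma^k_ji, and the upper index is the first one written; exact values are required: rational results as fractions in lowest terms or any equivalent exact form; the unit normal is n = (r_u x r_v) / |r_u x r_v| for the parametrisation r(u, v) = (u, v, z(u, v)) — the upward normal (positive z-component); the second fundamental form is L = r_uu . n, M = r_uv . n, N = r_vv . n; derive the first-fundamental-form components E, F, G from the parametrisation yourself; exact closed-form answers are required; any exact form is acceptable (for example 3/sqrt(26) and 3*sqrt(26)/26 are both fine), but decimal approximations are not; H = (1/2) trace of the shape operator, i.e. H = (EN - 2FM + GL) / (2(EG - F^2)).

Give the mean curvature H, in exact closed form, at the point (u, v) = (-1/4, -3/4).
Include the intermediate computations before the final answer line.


z_u = 9/8, z_v = 15/16, z_uu = 9/4, z_uv = -15/4, z_vv = -5/4
E = 145/64, F = 135/128, G = 481/256; answer radicand W^2 = 805/256
unnormalised second-form numerators: l = 9/4, m = -15/4, n = -5/4; L = l/sqrt(805/256), and similarly M = m/sqrt(W^2), N = n/sqrt(W^2)
H = (E*n - 2*F*m + G*l) / (2*(EG - F^2)*sqrt(W^2)); E*n - 2*F*m + G*l = 9529/1024, EG - F^2 = 805/256, so H = (9529/6440)/sqrt(805/256)

Answer: H = 19058*sqrt(805)/648025


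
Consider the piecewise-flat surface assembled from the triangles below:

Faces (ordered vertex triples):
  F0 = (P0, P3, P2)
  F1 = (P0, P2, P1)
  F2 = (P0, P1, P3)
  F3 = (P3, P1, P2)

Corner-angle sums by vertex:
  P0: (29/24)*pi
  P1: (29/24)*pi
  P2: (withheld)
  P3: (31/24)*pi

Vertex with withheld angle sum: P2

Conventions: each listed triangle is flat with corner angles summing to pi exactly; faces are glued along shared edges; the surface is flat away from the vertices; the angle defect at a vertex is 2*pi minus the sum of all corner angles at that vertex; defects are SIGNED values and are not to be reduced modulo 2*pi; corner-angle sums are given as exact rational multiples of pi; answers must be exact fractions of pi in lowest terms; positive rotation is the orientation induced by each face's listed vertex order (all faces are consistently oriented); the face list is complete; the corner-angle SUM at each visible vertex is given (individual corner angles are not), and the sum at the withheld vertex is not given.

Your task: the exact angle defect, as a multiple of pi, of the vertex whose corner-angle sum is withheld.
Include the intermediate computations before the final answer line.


V = 4, E = 6, F = 4; chi = V - E + F = 2
Gauss-Bonnet: total defect = 2*pi*chi = 4*pi; visible defects sum to (55/24)*pi

Answer: defect(P2) = (41/24)*pi
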